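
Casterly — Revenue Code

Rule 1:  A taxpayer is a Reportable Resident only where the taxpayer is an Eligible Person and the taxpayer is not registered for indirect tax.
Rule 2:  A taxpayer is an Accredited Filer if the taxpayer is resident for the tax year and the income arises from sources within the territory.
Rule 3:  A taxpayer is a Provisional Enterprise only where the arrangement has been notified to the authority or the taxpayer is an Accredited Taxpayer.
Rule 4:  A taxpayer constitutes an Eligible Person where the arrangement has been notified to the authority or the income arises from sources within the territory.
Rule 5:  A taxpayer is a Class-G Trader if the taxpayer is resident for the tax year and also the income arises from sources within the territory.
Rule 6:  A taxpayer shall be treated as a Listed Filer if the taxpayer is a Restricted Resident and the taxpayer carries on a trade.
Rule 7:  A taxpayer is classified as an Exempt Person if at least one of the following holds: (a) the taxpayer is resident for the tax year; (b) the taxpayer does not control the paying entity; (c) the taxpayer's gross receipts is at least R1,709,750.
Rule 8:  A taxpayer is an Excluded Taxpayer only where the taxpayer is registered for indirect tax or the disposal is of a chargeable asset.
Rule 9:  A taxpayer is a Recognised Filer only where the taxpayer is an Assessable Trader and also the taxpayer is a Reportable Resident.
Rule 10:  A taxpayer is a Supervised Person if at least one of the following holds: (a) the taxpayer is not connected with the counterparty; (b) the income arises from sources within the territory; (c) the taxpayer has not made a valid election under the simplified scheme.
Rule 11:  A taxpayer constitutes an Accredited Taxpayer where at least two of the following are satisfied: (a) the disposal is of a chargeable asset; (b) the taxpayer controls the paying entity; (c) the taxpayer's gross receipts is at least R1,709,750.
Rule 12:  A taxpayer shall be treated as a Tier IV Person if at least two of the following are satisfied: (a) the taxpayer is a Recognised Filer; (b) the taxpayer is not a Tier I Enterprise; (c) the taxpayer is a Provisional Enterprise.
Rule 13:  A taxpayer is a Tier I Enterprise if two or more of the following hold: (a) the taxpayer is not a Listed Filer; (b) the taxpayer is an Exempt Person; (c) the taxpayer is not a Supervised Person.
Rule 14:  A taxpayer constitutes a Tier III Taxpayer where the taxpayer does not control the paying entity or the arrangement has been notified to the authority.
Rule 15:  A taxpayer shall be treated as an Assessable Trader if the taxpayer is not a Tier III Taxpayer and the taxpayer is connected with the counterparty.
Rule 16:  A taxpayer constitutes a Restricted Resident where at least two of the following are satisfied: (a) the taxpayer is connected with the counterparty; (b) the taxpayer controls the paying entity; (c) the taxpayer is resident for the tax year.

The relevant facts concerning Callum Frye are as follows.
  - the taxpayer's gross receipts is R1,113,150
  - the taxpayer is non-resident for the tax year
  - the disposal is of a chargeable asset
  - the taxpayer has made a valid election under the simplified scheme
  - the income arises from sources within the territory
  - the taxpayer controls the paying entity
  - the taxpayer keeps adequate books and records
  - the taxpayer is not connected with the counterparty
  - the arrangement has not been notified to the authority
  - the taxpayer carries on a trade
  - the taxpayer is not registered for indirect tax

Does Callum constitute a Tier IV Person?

rule 14 — Tier III Taxpayer: [the taxpayer does not control the paying entity? no] OR [the arrangement has been notified to the authority? no] → not satisfied.
rule 15 — Assessable Trader: [not a Tier III Taxpayer (rule 14)? yes] AND [the taxpayer is connected with the counterparty? no] → not satisfied.
rule 4 — Eligible Person: [the arrangement has been notified to the authority? no] OR [the income arises from sources within the territory? yes] → satisfied.
rule 1 — Reportable Resident: [Eligible Person (rule 4)? yes] AND [the taxpayer is not registered for indirect tax? yes] → satisfied.
rule 9 — Recognised Filer: [Assessable Trader (rule 15)? no] AND [Reportable Resident (rule 1)? yes] → not satisfied.
rule 16 — Restricted Resident: the taxpayer is connected with the counterparty? no; the taxpayer controls the paying entity? yes; the taxpayer is resident for the tax year? no — 1 of 3 hold (need ≥2) → not satisfied.
rule 6 — Listed Filer: [Restricted Resident (rule 16)? no] AND [the taxpayer carries on a trade? yes] → not satisfied.
rule 7 — Exempt Person: [the taxpayer is resident for the tax year? no] OR [the taxpayer does not control the paying entity? no] OR [taxpayer's gross receipts: R1,113,150 ≥ R1,709,750? no] → not satisfied.
rule 10 — Supervised Person: [the taxpayer is not connected with the counterparty? yes] OR [the income arises from sources within the territory? yes] OR [the taxpayer has not made a valid election under the simplified scheme? no] → satisfied.
rule 13 — Tier I Enterprise: not a Listed Filer (rule 6)? yes; Exempt Person (rule 7)? no; not a Supervised Person (rule 10)? no — 1 of 3 hold (need ≥2) → not satisfied.
rule 11 — Accredited Taxpayer: the disposal is of a chargeable asset? yes; the taxpayer controls the paying entity? yes; taxpayer's gross receipts: R1,113,150 ≥ R1,709,750? no — 2 of 3 hold (need ≥2) → satisfied.
rule 3 — Provisional Enterprise: [the arrangement has been notified to the authority? no] OR [Accredited Taxpayer (rule 11)? yes] → satisfied.
rule 12 — Tier IV Person: Recognised Filer (rule 9)? no; not a Tier I Enterprise (rule 13)? yes; Provisional Enterprise (rule 3)? yes — 2 of 3 hold (need ≥2) → satisfied.

Yes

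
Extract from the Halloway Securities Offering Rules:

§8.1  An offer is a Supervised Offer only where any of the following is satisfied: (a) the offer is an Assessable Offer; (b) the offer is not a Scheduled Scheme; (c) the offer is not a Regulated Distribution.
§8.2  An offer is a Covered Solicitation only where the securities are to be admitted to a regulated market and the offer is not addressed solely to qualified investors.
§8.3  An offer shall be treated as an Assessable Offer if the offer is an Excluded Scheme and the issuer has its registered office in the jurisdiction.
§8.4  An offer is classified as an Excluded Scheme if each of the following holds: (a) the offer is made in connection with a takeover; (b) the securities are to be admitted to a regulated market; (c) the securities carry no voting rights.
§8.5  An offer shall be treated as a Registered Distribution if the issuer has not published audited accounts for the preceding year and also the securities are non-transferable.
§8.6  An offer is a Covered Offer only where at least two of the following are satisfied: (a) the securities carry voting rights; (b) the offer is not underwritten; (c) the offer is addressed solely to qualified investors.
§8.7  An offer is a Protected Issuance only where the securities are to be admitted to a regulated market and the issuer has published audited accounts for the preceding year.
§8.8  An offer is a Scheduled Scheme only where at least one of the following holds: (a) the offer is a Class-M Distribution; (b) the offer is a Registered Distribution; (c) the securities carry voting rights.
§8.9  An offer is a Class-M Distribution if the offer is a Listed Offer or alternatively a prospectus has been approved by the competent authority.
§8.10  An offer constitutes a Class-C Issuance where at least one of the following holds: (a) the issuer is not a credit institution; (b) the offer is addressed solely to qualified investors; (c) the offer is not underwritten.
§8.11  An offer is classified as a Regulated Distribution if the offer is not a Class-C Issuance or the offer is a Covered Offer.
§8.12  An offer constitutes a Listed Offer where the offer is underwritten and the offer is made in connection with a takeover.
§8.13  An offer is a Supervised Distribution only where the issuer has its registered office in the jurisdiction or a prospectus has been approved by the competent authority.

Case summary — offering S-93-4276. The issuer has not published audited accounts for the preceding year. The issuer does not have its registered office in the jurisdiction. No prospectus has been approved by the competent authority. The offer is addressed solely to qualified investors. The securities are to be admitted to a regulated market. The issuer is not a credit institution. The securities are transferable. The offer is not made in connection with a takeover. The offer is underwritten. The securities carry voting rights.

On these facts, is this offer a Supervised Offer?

No

§8.4 — Excluded Scheme: [the offer is made in connection with a takeover? no] AND [the securities are to be admitted to a regulated market? yes] AND [the securities carry no voting rights? no] → not satisfied.
§8.3 — Assessable Offer: [Excluded Scheme (§8.4)? no] AND [the issuer has its registered office in the jurisdiction? no] → not satisfied.
§8.12 — Listed Offer: [the offer is underwritten? yes] AND [the offer is made in connection with a takeover? no] → not satisfied.
§8.9 — Class-M Distribution: [Listed Offer (§8.12)? no] OR [a prospectus has been approved by the competent authority? no] → not satisfied.
§8.5 — Registered Distribution: [the issuer has not published audited accounts for the preceding year? yes] AND [the securities are non-transferable? no] → not satisfied.
§8.8 — Scheduled Scheme: [Class-M Distribution (§8.9)? no] OR [Registered Distribution (§8.5)? no] OR [the securities carry voting rights? yes] → satisfied.
§8.10 — Class-C Issuance: [the issuer is not a credit institution? yes] OR [the offer is addressed solely to qualified investors? yes] OR [the offer is not underwritten? no] → satisfied.
§8.6 — Covered Offer: the securities carry voting rights? yes; the offer is not underwritten? no; the offer is addressed solely to qualified investors? yes — 2 of 3 hold (need ≥2) → satisfied.
§8.11 — Regulated Distribution: [not a Class-C Issuance (§8.10)? no] OR [Covered Offer (§8.6)? yes] → satisfied.
§8.1 — Supervised Offer: [Assessable Offer (§8.3)? no] OR [not a Scheduled Scheme (§8.8)? no] OR [not a Regulated Distribution (§8.11)? no] → not satisfied.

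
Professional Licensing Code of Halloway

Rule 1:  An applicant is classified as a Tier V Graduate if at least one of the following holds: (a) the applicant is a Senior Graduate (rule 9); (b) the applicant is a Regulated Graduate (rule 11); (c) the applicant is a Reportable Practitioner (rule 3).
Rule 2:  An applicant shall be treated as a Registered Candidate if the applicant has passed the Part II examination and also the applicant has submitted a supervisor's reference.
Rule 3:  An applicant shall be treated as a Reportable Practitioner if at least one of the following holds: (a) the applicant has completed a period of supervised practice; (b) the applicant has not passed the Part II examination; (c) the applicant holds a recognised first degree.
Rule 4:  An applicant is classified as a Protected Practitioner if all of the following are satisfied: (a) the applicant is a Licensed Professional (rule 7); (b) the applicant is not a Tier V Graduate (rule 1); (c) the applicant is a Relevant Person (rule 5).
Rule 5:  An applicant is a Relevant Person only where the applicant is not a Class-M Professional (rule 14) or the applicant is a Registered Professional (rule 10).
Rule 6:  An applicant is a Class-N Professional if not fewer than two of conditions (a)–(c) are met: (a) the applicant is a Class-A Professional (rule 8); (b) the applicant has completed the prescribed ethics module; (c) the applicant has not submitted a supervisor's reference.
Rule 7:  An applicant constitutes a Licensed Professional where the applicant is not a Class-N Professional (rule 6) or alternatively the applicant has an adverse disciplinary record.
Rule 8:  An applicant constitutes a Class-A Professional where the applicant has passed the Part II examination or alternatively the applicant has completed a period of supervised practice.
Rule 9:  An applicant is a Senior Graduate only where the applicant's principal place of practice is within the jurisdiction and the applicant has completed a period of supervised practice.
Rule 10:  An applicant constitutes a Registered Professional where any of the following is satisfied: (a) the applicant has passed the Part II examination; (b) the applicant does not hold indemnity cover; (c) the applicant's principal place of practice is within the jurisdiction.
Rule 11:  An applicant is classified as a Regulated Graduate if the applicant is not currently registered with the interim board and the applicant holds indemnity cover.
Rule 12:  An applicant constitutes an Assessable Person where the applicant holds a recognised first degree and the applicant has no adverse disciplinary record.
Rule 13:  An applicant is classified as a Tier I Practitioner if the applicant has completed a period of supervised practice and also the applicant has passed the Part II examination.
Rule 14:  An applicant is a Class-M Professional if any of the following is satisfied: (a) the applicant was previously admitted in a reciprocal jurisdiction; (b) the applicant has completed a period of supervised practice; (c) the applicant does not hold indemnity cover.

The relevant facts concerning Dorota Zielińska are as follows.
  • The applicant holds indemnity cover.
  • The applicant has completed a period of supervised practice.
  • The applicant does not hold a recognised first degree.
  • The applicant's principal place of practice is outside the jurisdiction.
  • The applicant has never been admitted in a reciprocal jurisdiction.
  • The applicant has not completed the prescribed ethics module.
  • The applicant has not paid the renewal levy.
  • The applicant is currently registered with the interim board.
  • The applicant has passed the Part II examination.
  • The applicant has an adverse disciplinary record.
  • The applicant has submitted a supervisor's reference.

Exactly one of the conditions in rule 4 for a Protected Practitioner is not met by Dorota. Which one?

rule 8 — Class-A Professional: [the applicant has passed the Part II examination? yes] OR [the applicant has completed a period of supervised practice? yes] → satisfied.
rule 6 — Class-N Professional: Class-A Professional (rule 8)? yes; the applicant has completed the prescribed ethics module? no; the applicant has not submitted a supervisor's reference? no — 1 of 3 hold (need ≥2) → not satisfied.
rule 7 — Licensed Professional: [not a Class-N Professional (rule 6)? yes] OR [the applicant has an adverse disciplinary record? yes] → satisfied.
rule 9 — Senior Graduate: [the applicant's principal place of practice is within the jurisdiction? no] AND [the applicant has completed a period of supervised practice? yes] → not satisfied.
rule 11 — Regulated Graduate: [the applicant is not currently registered with the interim board? no] AND [the applicant holds indemnity cover? yes] → not satisfied.
rule 3 — Reportable Practitioner: [the applicant has completed a period of supervised practice? yes] OR [the applicant has not passed the Part II examination? no] OR [the applicant holds a recognised first degree? no] → satisfied.
rule 1 — Tier V Graduate: [Senior Graduate (rule 9)? no] OR [Regulated Graduate (rule 11)? no] OR [Reportable Practitioner (rule 3)? yes] → satisfied.
rule 14 — Class-M Professional: [the applicant was previously admitted in a reciprocal jurisdiction? no] OR [the applicant has completed a period of supervised practice? yes] OR [the applicant does not hold indemnity cover? no] → satisfied.
rule 10 — Registered Professional: [the applicant has passed the Part II examination? yes] OR [the applicant does not hold indemnity cover? no] OR [the applicant's principal place of practice is within the jurisdiction? no] → satisfied.
rule 5 — Relevant Person: [not a Class-M Professional (rule 14)? no] OR [Registered Professional (rule 10)? yes] → satisfied.
rule 4 — Protected Practitioner: [Licensed Professional (rule 7)? yes] AND [not a Tier V Graduate (rule 1)? no] AND [Relevant Person (rule 5)? yes] → not satisfied.

Tier V Graduate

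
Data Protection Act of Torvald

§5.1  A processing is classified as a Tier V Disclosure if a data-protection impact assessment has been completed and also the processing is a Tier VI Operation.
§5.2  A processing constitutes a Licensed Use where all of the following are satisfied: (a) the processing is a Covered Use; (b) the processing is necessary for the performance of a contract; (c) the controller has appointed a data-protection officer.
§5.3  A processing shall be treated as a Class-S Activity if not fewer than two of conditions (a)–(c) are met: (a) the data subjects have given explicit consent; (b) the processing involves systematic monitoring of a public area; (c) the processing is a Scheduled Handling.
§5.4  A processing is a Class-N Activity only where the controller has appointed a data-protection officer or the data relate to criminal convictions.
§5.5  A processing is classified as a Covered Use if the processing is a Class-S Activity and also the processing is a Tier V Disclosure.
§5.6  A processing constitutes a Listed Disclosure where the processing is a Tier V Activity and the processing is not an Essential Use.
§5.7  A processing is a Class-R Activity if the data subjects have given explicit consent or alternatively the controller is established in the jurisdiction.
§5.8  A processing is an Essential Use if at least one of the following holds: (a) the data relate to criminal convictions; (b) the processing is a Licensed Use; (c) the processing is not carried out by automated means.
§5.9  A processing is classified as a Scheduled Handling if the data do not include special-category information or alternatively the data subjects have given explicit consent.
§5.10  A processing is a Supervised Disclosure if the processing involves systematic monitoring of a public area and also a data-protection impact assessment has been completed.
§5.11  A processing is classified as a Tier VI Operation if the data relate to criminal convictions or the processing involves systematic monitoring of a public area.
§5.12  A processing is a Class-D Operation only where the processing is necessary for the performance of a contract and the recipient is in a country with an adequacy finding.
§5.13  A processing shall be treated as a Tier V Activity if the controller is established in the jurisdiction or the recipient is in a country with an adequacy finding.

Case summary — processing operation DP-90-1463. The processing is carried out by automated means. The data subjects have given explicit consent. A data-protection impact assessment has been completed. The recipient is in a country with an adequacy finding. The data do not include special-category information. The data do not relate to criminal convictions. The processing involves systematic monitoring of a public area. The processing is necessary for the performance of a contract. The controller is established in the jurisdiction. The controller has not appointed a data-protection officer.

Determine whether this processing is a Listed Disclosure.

Yes

§5.13 — Tier V Activity: [the controller is established in the jurisdiction? yes] OR [the recipient is in a country with an adequacy finding? yes] → satisfied.
§5.9 — Scheduled Handling: [the data do not include special-category information? yes] OR [the data subjects have given explicit consent? yes] → satisfied.
§5.3 — Class-S Activity: the data subjects have given explicit consent? yes; the processing involves systematic monitoring of a public area? yes; Scheduled Handling (§5.9)? yes — 3 of 3 hold (need ≥2) → satisfied.
§5.11 — Tier VI Operation: [the data relate to criminal convictions? no] OR [the processing involves systematic monitoring of a public area? yes] → satisfied.
§5.1 — Tier V Disclosure: [a data-protection impact assessment has been completed? yes] AND [Tier VI Operation (§5.11)? yes] → satisfied.
§5.5 — Covered Use: [Class-S Activity (§5.3)? yes] AND [Tier V Disclosure (§5.1)? yes] → satisfied.
§5.2 — Licensed Use: [Covered Use (§5.5)? yes] AND [the processing is necessary for the performance of a contract? yes] AND [the controller has appointed a data-protection officer? no] → not satisfied.
§5.8 — Essential Use: [the data relate to criminal convictions? no] OR [Licensed Use (§5.2)? no] OR [the processing is not carried out by automated means? no] → not satisfied.
§5.6 — Listed Disclosure: [Tier V Activity (§5.13)? yes] AND [not an Essential Use (§5.8)? yes] → satisfied.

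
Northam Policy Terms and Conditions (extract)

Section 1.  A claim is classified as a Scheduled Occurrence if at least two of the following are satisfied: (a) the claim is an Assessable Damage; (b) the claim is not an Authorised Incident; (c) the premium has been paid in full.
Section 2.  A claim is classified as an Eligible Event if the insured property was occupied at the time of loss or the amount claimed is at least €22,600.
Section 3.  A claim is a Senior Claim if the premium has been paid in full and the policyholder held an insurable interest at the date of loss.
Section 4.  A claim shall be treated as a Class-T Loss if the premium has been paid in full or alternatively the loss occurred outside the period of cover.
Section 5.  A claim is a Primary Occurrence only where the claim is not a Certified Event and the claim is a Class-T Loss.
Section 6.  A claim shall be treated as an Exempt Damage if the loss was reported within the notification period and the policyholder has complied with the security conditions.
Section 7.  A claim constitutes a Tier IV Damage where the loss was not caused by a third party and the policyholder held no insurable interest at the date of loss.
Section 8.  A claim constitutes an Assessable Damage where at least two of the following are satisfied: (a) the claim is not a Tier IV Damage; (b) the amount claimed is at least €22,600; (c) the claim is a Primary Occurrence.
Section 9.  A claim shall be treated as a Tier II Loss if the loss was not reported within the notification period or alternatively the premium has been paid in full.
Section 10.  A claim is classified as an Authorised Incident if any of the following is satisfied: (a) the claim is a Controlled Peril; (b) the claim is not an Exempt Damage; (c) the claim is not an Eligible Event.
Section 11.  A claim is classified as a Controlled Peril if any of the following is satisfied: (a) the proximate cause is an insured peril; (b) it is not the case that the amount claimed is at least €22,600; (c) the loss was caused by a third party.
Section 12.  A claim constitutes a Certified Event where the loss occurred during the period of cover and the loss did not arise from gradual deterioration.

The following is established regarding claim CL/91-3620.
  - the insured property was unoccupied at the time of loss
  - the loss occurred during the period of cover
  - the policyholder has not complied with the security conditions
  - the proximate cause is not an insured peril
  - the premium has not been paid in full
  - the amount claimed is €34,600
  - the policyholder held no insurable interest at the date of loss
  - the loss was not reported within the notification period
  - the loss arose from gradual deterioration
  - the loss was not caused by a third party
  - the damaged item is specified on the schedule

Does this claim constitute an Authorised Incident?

Yes

Under section 11: the proximate cause is an insured peril? no; or amount claimed: €34,600 ≥ €22,600? yes, so negated condition no; or the loss was caused by a third party? no. So the claim is not a Controlled Peril.
Under section 6: the loss was reported within the notification period? no; and the policyholder has complied with the security conditions? no. So the claim is not an Exempt Damage.
Under section 2: the insured property was occupied at the time of loss? no; or amount claimed: €34,600 ≥ €22,600? yes. So the claim is an Eligible Event.
Under section 10: Controlled Peril (section 11)? no; or not an Exempt Damage (section 6)? yes; or not an Eligible Event (section 2)? no. So the claim is an Authorised Incident.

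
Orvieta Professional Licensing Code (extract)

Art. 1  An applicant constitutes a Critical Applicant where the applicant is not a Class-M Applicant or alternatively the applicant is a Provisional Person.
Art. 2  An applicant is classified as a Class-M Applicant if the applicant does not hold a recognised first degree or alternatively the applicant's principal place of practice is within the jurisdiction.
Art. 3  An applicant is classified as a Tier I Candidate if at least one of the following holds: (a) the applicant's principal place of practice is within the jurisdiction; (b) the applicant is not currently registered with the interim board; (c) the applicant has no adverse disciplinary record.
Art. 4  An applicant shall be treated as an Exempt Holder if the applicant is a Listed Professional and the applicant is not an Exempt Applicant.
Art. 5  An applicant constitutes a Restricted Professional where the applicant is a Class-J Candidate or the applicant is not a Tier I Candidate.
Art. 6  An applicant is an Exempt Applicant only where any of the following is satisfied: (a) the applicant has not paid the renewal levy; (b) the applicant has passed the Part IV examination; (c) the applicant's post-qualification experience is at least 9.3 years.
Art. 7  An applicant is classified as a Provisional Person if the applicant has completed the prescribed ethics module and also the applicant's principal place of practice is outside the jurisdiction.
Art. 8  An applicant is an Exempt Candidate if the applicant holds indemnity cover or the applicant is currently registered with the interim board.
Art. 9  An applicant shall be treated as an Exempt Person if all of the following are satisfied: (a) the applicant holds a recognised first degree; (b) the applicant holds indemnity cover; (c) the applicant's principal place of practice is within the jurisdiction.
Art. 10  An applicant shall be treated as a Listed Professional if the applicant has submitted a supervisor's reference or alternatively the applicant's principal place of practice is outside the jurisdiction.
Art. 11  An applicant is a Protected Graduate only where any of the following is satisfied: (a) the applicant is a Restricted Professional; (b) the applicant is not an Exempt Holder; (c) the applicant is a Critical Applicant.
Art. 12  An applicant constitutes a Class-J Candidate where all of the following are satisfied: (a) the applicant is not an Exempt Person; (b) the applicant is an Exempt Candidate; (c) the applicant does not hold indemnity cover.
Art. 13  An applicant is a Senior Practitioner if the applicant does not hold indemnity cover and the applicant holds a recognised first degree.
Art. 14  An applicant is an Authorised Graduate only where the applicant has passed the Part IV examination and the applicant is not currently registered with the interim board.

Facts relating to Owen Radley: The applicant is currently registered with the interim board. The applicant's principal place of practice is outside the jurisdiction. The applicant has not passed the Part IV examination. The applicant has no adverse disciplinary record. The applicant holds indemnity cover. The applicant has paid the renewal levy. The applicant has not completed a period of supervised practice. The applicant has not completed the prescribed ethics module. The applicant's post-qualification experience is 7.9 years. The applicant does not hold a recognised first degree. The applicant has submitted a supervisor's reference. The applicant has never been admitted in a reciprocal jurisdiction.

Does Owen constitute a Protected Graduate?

article 9 — Exempt Person: [the applicant holds a recognised first degree? no] AND [the applicant holds indemnity cover? yes] AND [the applicant's principal place of practice is within the jurisdiction? no] → not satisfied.
article 8 — Exempt Candidate: [the applicant holds indemnity cover? yes] OR [the applicant is currently registered with the interim board? yes] → satisfied.
article 12 — Class-J Candidate: [not an Exempt Person (article 9)? yes] AND [Exempt Candidate (article 8)? yes] AND [the applicant does not hold indemnity cover? no] → not satisfied.
article 3 — Tier I Candidate: [the applicant's principal place of practice is within the jurisdiction? no] OR [the applicant is not currently registered with the interim board? no] OR [the applicant has no adverse disciplinary record? yes] → satisfied.
article 5 — Restricted Professional: [Class-J Candidate (article 12)? no] OR [not a Tier I Candidate (article 3)? no] → not satisfied.
article 10 — Listed Professional: [the applicant has submitted a supervisor's reference? yes] OR [the applicant's principal place of practice is outside the jurisdiction? yes] → satisfied.
article 6 — Exempt Applicant: [the applicant has not paid the renewal levy? no] OR [the applicant has passed the Part IV examination? no] OR [applicant's post-qualification experience: 7.9 years ≥ 9.3 years? no] → not satisfied.
article 4 — Exempt Holder: [Listed Professional (article 10)? yes] AND [not an Exempt Applicant (article 6)? yes] → satisfied.
article 2 — Class-M Applicant: [the applicant does not hold a recognised first degree? yes] OR [the applicant's principal place of practice is within the jurisdiction? no] → satisfied.
article 7 — Provisional Person: [the applicant has completed the prescribed ethics module? no] AND [the applicant's principal place of practice is outside the jurisdiction? yes] → not satisfied.
article 1 — Critical Applicant: [not a Class-M Applicant (article 2)? no] OR [Provisional Person (article 7)? no] → not satisfied.
article 11 — Protected Graduate: [Restricted Professional (article 5)? no] OR [not an Exempt Holder (article 4)? no] OR [Critical Applicant (article 1)? no] → not satisfied.

No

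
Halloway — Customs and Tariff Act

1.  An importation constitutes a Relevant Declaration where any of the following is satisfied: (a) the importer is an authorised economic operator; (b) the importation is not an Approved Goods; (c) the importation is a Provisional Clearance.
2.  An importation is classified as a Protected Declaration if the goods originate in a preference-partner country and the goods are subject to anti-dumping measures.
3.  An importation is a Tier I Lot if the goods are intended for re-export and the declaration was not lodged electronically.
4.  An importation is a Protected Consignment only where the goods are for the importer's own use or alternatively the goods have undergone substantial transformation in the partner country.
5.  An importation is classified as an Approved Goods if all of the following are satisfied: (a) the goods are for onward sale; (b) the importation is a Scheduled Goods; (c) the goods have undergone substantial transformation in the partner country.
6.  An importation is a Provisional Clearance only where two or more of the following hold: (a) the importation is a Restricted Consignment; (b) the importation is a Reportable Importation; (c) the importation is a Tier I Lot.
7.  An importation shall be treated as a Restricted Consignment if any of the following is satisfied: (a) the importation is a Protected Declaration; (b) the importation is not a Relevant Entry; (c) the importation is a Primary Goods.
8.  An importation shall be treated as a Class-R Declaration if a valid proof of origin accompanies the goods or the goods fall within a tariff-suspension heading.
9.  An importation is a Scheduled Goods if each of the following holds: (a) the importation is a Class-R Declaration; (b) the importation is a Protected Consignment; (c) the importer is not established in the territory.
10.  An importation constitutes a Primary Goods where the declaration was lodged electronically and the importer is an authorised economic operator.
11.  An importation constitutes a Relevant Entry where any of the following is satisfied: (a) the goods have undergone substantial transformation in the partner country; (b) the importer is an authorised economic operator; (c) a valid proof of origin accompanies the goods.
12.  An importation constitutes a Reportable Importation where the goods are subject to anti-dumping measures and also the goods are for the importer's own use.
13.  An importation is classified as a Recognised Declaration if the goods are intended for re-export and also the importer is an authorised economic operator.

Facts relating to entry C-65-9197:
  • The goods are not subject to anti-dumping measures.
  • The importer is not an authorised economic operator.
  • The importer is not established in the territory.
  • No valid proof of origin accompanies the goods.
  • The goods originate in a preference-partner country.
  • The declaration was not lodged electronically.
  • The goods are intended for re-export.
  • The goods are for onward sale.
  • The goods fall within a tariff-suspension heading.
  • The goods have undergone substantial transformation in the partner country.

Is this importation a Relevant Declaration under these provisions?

No

Under paragraph 8: a valid proof of origin accompanies the goods? no; or the goods fall within a tariff-suspension heading? yes. So the importation is a Class-R Declaration.
Under paragraph 4: the goods are for the importer's own use? no; or the goods have undergone substantial transformation in the partner country? yes. So the importation is a Protected Consignment.
Under paragraph 9: Class-R Declaration (paragraph 8)? yes; and Protected Consignment (paragraph 4)? yes; and the importer is not established in the territory? yes. So the importation is a Scheduled Goods.
Under paragraph 5: the goods are for onward sale? yes; and Scheduled Goods (paragraph 9)? yes; and the goods have undergone substantial transformation in the partner country? yes. So the importation is an Approved Goods.
Under paragraph 2: the goods originate in a preference-partner country? yes; and the goods are subject to anti-dumping measures? no. So the importation is not a Protected Declaration.
Under paragraph 11: the goods have undergone substantial transformation in the partner country? yes; or the importer is an authorised economic operator? no; or a valid proof of origin accompanies the goods? no. So the importation is a Relevant Entry.
Under paragraph 10: the declaration was lodged electronically? no; and the importer is an authorised economic operator? no. So the importation is not a Primary Goods.
Under paragraph 7: Protected Declaration (paragraph 2)? no; or not a Relevant Entry (paragraph 11)? no; or Primary Goods (paragraph 10)? no. So the importation is not a Restricted Consignment.
Under paragraph 12: the goods are subject to anti-dumping measures? no; and the goods are for the importer's own use? no. So the importation is not a Reportable Importation.
Under paragraph 3: the goods are intended for re-export? yes; and the declaration was not lodged electronically? yes. So the importation is a Tier I Lot.
Under paragraph 6: Restricted Consignment (paragraph 7)? no; Reportable Importation (paragraph 12)? no; Tier I Lot (paragraph 3)? yes — 1 of 3 hold (need ≥2) → not satisfied.
Under paragraph 1: the importer is an authorised economic operator? no; or not an Approved Goods (paragraph 5)? no; or Provisional Clearance (paragraph 6)? no. So the importation is not a Relevant Declaration.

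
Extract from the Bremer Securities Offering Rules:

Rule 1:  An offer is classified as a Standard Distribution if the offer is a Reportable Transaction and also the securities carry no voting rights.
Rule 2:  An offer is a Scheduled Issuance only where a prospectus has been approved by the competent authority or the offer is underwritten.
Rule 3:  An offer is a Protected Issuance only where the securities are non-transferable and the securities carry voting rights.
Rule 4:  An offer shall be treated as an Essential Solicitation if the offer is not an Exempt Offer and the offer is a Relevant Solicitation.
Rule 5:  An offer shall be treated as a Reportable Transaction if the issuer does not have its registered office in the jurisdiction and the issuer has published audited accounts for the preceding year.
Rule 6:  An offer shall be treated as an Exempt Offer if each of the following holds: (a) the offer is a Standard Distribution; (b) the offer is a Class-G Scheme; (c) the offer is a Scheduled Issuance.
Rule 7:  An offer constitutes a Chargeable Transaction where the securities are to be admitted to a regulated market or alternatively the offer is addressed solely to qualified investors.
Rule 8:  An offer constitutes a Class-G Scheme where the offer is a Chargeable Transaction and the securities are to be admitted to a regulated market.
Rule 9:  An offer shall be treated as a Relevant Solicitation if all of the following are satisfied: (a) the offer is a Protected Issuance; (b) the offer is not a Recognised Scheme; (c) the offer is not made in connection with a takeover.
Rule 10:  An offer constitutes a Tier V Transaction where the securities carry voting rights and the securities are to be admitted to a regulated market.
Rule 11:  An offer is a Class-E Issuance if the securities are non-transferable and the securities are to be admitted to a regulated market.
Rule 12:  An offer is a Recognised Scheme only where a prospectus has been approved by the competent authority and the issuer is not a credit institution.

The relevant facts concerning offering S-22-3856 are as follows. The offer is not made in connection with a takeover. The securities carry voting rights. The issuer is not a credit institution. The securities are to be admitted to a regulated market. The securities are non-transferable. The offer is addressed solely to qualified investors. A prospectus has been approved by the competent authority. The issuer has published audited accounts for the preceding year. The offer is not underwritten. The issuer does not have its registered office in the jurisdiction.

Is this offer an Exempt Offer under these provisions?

rule 5 — Reportable Transaction: [the issuer does not have its registered office in the jurisdiction? yes] AND [the issuer has published audited accounts for the preceding year? yes] → satisfied.
rule 1 — Standard Distribution: [Reportable Transaction (rule 5)? yes] AND [the securities carry no voting rights? no] → not satisfied.
rule 7 — Chargeable Transaction: [the securities are to be admitted to a regulated market? yes] OR [the offer is addressed solely to qualified investors? yes] → satisfied.
rule 8 — Class-G Scheme: [Chargeable Transaction (rule 7)? yes] AND [the securities are to be admitted to a regulated market? yes] → satisfied.
rule 2 — Scheduled Issuance: [a prospectus has been approved by the competent authority? yes] OR [the offer is underwritten? no] → satisfied.
rule 6 — Exempt Offer: [Standard Distribution (rule 1)? no] AND [Class-G Scheme (rule 8)? yes] AND [Scheduled Issuance (rule 2)? yes] → not satisfied.

No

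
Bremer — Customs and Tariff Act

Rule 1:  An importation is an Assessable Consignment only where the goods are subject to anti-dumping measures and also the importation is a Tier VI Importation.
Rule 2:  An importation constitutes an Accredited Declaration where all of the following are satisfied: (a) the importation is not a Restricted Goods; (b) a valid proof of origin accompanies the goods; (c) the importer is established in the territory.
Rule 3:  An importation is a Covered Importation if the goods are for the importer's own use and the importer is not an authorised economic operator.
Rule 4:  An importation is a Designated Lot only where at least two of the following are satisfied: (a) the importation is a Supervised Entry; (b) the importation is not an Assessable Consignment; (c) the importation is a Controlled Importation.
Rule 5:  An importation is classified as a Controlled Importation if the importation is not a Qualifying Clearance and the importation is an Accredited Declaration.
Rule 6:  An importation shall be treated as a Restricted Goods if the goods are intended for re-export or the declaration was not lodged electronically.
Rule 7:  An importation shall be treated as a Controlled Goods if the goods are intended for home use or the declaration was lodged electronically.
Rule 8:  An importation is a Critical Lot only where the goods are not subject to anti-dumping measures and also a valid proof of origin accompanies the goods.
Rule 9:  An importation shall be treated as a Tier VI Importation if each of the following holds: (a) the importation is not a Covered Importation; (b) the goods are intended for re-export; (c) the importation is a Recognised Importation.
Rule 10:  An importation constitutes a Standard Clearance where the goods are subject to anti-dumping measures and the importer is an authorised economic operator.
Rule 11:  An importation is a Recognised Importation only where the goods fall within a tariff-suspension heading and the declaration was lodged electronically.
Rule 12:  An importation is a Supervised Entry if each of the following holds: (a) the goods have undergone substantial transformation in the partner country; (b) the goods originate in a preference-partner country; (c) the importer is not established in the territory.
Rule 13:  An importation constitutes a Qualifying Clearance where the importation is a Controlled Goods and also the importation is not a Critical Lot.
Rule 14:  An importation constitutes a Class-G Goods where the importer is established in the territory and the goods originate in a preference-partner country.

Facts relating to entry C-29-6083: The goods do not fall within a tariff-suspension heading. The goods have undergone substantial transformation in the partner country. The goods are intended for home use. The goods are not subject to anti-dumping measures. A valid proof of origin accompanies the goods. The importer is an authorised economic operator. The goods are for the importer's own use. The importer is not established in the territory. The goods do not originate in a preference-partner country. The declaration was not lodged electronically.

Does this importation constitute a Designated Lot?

No

rule 12 — Supervised Entry: [the goods have undergone substantial transformation in the partner country? yes] AND [the goods originate in a preference-partner country? no] AND [the importer is not established in the territory? yes] → not satisfied.
rule 3 — Covered Importation: [the goods are for the importer's own use? yes] AND [the importer is not an authorised economic operator? no] → not satisfied.
rule 11 — Recognised Importation: [the goods fall within a tariff-suspension heading? no] AND [the declaration was lodged electronically? no] → not satisfied.
rule 9 — Tier VI Importation: [not a Covered Importation (rule 3)? yes] AND [the goods are intended for re-export? no] AND [Recognised Importation (rule 11)? no] → not satisfied.
rule 1 — Assessable Consignment: [the goods are subject to anti-dumping measures? no] AND [Tier VI Importation (rule 9)? no] → not satisfied.
rule 7 — Controlled Goods: [the goods are intended for home use? yes] OR [the declaration was lodged electronically? no] → satisfied.
rule 8 — Critical Lot: [the goods are not subject to anti-dumping measures? yes] AND [a valid proof of origin accompanies the goods? yes] → satisfied.
rule 13 — Qualifying Clearance: [Controlled Goods (rule 7)? yes] AND [not a Critical Lot (rule 8)? no] → not satisfied.
rule 6 — Restricted Goods: [the goods are intended for re-export? no] OR [the declaration was not lodged electronically? yes] → satisfied.
rule 2 — Accredited Declaration: [not a Restricted Goods (rule 6)? no] AND [a valid proof of origin accompanies the goods? yes] AND [the importer is established in the territory? no] → not satisfied.
rule 5 — Controlled Importation: [not a Qualifying Clearance (rule 13)? yes] AND [Accredited Declaration (rule 2)? no] → not satisfied.
rule 4 — Designated Lot: Supervised Entry (rule 12)? no; not an Assessable Consignment (rule 1)? yes; Controlled Importation (rule 5)? no — 1 of 3 hold (need ≥2) → not satisfied.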